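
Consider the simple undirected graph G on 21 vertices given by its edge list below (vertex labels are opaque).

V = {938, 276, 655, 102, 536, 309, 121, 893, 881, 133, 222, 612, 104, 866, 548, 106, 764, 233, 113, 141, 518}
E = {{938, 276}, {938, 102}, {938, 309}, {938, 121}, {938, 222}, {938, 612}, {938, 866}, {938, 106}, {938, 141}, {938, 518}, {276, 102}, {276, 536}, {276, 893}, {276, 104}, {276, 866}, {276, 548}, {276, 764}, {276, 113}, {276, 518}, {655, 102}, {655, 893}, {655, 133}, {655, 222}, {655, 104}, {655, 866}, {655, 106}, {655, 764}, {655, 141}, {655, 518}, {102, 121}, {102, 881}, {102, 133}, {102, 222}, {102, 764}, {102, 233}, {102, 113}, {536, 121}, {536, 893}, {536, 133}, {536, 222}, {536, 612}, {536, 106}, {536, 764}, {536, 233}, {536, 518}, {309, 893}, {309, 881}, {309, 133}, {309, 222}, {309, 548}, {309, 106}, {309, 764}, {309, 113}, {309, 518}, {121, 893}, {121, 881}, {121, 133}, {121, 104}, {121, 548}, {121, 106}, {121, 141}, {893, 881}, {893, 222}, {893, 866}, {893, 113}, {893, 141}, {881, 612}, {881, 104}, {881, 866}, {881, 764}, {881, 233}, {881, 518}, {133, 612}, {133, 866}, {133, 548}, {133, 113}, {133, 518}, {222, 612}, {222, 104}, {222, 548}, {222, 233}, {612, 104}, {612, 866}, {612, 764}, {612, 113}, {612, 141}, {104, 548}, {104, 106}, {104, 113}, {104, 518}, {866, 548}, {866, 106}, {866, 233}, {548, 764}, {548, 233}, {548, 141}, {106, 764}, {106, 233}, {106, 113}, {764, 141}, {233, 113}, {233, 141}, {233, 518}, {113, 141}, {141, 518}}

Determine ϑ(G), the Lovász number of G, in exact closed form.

N(548) = {276, 309, 121, 133, 222, 104, 866, 764, 233, 141}, |N(548)| = 10.
deg(881) = 10; N(881) = {102, 309, 121, 893, 612, 104, 866, 764, 233, 518}.
Vertex 121 has 10 neighbors: 938, 102, 536, 893, 881, 133, 104, 548, 106, 141.
Vertex 113 has 10 neighbors: 276, 102, 309, 893, 133, 612, 104, 106, 233, 141.
Every vertex has degree 10 (N=21); this is K(7,2), the Kneser graph.
spec(A) ≈ [10.0, 1.0, -4.0] (distinct, 4 d.p.).
Lovász (edge-transitive): ϑ = −21·(-4)/((10)−(-4)) = 6.
Numerically 6.00000000.

6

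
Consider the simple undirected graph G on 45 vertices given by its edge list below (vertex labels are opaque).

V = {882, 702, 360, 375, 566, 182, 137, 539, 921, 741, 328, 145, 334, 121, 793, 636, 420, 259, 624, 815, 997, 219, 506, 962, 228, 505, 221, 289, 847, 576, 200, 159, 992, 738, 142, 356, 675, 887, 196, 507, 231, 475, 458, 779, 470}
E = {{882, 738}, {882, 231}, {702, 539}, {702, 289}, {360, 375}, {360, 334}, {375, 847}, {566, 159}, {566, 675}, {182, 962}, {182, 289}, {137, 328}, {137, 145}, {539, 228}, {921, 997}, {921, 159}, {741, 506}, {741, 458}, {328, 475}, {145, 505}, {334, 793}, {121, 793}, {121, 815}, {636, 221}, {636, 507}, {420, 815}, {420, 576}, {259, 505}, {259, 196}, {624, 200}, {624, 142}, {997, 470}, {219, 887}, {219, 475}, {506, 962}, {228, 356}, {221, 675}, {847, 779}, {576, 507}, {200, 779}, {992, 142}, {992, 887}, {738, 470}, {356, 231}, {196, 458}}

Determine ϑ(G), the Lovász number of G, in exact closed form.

45*cos(pi/45)/(cos(pi/45) + 1)

deg(145) = 2; N(145) = {137, 505}.
N(962) = {182, 506}, |N(962)| = 2.
Vertex 182 has 2 neighbors: 962, 289.
Vertex 793 has 2 neighbors: 334, 121.
Every vertex has degree 2 (N=45); the odd cycle C_{45}.
A has 23 distinct eigenvalues ≈ [2.0, 1.9805, 1.9225, 1.8271, 1.6961, 1.5321, 1.3383, 1.1184, 0.8767, 0.618, 0.3473, 0.0698, -0.2091, -0.4838, -0.7492, -1.0, -1.2313, -1.4387, -1.618, -1.7659, -1.8794, -1.9563, -1.9951].
With N=45: ϑ(G) = 45·(-(-1)*2*cos(pi/45))/(2−(-2*cos(pi/45))) = 45*cos(pi/45)/(cos(pi/45) + 1).
= 22.472562147… (decimal).
22 ≤ 45*cos(pi/45)/(cos(pi/45) + 1) ≤ 23: both strict.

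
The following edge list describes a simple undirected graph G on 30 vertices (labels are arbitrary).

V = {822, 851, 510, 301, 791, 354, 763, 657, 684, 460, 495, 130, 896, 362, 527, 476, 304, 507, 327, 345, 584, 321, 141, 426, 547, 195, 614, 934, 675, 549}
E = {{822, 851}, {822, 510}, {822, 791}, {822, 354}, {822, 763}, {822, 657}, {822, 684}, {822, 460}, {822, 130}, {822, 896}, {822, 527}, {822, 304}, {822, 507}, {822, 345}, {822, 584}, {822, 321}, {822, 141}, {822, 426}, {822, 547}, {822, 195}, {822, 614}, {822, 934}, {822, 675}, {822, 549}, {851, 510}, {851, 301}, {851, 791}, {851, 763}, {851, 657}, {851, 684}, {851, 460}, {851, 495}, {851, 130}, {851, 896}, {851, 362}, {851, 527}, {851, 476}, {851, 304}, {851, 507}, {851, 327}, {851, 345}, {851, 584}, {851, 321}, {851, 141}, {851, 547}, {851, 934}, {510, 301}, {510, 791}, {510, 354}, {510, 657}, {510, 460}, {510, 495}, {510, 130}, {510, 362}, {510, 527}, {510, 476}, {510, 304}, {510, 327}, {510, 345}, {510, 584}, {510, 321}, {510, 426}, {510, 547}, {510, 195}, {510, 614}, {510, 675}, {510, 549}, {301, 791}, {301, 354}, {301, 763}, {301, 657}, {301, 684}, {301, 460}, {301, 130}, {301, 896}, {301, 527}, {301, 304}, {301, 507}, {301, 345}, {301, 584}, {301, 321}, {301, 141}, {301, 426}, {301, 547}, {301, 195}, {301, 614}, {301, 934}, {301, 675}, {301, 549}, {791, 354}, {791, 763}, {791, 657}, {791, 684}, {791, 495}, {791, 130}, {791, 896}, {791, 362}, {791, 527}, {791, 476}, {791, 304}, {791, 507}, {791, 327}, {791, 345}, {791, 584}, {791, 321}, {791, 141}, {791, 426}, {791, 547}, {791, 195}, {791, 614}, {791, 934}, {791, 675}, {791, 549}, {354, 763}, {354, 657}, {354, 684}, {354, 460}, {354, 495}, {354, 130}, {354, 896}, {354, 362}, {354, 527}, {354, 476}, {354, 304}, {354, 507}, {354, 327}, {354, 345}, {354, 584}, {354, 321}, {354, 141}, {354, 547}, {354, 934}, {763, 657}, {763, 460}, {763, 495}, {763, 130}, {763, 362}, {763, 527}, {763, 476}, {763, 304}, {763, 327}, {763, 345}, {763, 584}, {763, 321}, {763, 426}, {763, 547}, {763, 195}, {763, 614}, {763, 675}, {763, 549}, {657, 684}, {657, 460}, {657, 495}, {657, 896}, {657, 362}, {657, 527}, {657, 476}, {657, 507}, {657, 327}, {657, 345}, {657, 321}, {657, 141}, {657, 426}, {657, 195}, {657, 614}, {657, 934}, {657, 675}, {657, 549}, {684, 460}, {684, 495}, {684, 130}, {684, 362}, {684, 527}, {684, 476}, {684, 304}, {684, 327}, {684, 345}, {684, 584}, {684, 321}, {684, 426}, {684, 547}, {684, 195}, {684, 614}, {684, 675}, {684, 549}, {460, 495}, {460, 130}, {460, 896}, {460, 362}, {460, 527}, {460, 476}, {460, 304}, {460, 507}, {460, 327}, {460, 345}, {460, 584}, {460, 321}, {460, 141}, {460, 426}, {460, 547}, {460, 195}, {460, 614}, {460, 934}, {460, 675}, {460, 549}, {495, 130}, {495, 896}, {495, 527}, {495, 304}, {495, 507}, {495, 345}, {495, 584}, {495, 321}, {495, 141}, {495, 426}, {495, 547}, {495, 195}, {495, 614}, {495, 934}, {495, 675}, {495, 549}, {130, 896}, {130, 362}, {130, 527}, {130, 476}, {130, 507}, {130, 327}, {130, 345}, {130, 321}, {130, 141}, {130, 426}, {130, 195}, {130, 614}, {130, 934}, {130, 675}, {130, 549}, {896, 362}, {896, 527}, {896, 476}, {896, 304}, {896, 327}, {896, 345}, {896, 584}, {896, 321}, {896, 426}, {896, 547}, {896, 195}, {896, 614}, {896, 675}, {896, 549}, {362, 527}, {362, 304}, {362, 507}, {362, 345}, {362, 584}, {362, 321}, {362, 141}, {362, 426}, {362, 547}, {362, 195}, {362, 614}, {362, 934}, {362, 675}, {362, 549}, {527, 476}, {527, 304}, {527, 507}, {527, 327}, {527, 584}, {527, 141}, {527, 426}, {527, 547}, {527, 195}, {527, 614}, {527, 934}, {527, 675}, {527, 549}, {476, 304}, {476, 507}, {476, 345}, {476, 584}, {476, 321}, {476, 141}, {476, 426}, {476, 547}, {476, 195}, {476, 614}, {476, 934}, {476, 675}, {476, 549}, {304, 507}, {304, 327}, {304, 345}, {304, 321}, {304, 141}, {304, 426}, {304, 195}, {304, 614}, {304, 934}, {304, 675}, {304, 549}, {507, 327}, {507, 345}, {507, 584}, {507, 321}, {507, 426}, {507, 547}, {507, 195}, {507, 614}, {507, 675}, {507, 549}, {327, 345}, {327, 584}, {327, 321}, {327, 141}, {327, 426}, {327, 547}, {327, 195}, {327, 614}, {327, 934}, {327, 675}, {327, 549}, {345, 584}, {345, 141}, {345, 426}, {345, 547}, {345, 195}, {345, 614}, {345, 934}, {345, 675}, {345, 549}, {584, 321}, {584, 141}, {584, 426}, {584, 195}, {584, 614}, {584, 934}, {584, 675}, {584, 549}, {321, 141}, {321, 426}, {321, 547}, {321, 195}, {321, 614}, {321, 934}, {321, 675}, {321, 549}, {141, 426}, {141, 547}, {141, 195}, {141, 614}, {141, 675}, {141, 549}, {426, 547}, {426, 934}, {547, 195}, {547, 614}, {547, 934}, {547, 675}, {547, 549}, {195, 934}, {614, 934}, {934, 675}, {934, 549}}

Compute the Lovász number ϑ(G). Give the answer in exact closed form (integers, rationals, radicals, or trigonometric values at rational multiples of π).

Vertex 507 has 23 neighbors: 822, 851, 301, 791, 354, 657, 460, 495, 130, 362, 527, 476, 304, 327, 345, 584, 321, 426, 547, 195, 614, 675, 549.
deg(791) = 28; N(791) = {822, 851, 510, 301, 354, 763, 657, 684, 495, 130, 896, 362, 527, 476, 304, 507, 327, 345, 584, 321, 141, 426, 547, 195, 614, 934, 675, 549}.
deg(657) = 25; N(657) = {822, 851, 510, 301, 791, 354, 763, 684, 460, 495, 896, 362, 527, 476, 507, 327, 345, 321, 141, 426, 195, 614, 934, 675, 549}.
deg(675) = 23; N(675) = {822, 510, 301, 791, 763, 657, 684, 460, 495, 130, 896, 362, 527, 476, 304, 507, 327, 345, 584, 321, 141, 547, 934}.
K_{7,7,6,5,3,2} (perfect); ϑ(G) = α(G) = max{7,7,6,5,3,2} = 7.
≈ 7.000000000 (to 9 d.p.).
Check 7 ≤ 7 ≤ 7: collapsed.

7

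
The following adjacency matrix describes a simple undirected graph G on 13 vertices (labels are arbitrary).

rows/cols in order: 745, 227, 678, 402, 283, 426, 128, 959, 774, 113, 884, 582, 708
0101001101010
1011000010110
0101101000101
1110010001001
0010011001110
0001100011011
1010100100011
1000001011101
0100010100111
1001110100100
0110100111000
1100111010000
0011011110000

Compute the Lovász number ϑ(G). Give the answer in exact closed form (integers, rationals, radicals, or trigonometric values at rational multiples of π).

sqrt(13)

N(113) = {745, 402, 283, 426, 959, 884}, |N(113)| = 6.
Vertex 745 has 6 neighbors: 227, 402, 128, 959, 113, 582.
N(708) = {678, 402, 426, 128, 959, 774}, |N(708)| = 6.
N(426) = {402, 283, 774, 113, 582, 708}, |N(426)| = 6.
Every vertex has degree 6 (N=13); strongly regular (13,6,2,3).
A has 3 distinct eigenvalues ≈ [6.0, 1.3028, -2.3028].
Lovász: ϑ = −13(-sqrt(13)/2 - 1/2)/(6+-(-sqrt(13)/2 - 1/2)) = sqrt(13).
ϑ(G) ≈ 3.605551275.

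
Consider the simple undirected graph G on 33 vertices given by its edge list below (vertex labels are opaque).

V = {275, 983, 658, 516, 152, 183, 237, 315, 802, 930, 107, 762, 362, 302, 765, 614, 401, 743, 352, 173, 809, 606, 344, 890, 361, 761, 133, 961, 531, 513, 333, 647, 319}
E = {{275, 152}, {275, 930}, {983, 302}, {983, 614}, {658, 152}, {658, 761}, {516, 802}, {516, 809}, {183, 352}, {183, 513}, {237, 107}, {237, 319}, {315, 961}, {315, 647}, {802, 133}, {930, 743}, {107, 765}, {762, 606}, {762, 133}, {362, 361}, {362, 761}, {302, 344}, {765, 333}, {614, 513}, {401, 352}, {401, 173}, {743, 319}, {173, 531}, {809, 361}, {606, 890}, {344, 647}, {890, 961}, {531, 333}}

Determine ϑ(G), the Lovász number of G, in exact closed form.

deg(152) = 2; N(152) = {275, 658}.
deg(890) = 2; N(890) = {606, 961}.
N(606) = {762, 890}, |N(606)| = 2.
Vertex 647 has 2 neighbors: 315, 344.
deg(v) = 2 for all v (|V|=33); connected 2-regular on 33 ⇒ C_{33}.
spec(A) ≈ [2.0, 1.964, 1.857, 1.683, 1.447, 1.16, 0.831, 0.472, 0.095, -0.285, -0.654, -1.0, -1.31, -1.572, -1.778, -1.919, -1.991] (distinct, 3 d.p.).
λ_max=2, λ_min=-2*cos(pi/33); ϑ = −33·λ_min/(λ_max−λ_min) = 33*cos(pi/33)/(cos(pi/33) + 1).
Numerically 16.46256.
Check 16 ≤ 33*cos(pi/33)/(cos(pi/33) + 1) ≤ 17: both strict.

33*cos(pi/33)/(cos(pi/33) + 1)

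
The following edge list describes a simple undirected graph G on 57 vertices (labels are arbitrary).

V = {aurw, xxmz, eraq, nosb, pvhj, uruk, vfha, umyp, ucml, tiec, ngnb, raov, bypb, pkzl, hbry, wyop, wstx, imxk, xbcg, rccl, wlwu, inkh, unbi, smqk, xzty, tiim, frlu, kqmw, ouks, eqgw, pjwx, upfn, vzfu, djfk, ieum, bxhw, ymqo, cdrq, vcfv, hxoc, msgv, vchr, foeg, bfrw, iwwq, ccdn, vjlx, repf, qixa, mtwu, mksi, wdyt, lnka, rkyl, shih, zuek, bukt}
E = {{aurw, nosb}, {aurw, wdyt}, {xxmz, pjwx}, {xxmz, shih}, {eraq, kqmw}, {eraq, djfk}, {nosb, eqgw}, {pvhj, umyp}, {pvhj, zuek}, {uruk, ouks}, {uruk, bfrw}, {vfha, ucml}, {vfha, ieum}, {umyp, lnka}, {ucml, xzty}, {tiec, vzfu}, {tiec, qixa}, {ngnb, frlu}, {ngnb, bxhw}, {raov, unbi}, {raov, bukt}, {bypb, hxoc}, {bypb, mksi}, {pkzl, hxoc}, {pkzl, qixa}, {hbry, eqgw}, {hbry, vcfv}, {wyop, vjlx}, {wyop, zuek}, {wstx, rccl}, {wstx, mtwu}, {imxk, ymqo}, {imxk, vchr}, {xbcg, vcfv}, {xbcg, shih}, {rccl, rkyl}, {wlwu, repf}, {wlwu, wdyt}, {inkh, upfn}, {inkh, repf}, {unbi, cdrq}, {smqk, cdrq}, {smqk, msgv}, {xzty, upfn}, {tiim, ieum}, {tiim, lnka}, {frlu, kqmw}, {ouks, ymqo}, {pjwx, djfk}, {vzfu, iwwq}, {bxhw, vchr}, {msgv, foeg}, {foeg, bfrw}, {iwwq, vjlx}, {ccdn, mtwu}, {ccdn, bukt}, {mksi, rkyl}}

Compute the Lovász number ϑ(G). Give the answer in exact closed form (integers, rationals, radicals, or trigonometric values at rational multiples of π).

57*cos(pi/57)/(cos(pi/57) + 1)

deg(upfn) = 2; N(upfn) = {inkh, xzty}.
Vertex shih has 2 neighbors: xxmz, xbcg.
Vertex wyop has 2 neighbors: vjlx, zuek.
Vertex ngnb has 2 neighbors: frlu, bxhw.
2-regular, N=57; the odd cycle C_{57}.
Distinct eigenvalues (to 6 d.p.): [2.0, 1.987861, 1.951593, 1.891634, 1.808714, 1.703839, 1.578281, 1.433565, 1.271447, 1.093896, 0.903067, 0.701275, 0.490971, 0.274707, 0.055109, -0.165159, -0.383421, -0.59703, -0.803391, -1.0, -1.184471, -1.354563, -1.508213, -1.643556, -1.758948, -1.852988, -1.924536, -1.972723, -1.996963].
−57·(-2*cos(pi/57)) / ((2)−(-2*cos(pi/57))) = 57*cos(pi/57)/(cos(pi/57) + 1) = ϑ(G).
Numerically 28.478345.
α=28, χ(Ḡ)=29; ϑ=57*cos(pi/57)/(cos(pi/57) + 1) lies between (both strict).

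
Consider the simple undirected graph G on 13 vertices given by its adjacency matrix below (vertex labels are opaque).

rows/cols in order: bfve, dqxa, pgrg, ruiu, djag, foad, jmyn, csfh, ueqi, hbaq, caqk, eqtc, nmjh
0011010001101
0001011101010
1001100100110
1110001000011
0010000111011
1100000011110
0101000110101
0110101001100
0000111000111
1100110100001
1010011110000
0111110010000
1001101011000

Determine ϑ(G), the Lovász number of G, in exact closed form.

sqrt(13)

N(ueqi) = {djag, foad, jmyn, caqk, eqtc, nmjh}, |N(ueqi)| = 6.
N(bfve) = {pgrg, ruiu, foad, hbaq, caqk, nmjh}, |N(bfve)| = 6.
deg(csfh) = 6; N(csfh) = {dqxa, pgrg, djag, jmyn, hbaq, caqk}.
Vertex pgrg has 6 neighbors: bfve, ruiu, djag, csfh, caqk, eqtc.
6-regular, N=13; Paley(13): SR with (k,λ,μ)=(6,2,3).
spec(A) ≈ [6.0, 1.303, -2.303] (distinct, 3 d.p.).
−13·(-sqrt(13)/2 - 1/2) / ((6)−(-sqrt(13)/2 - 1/2)) = sqrt(13) = ϑ(G).
= 3.605551… (decimal).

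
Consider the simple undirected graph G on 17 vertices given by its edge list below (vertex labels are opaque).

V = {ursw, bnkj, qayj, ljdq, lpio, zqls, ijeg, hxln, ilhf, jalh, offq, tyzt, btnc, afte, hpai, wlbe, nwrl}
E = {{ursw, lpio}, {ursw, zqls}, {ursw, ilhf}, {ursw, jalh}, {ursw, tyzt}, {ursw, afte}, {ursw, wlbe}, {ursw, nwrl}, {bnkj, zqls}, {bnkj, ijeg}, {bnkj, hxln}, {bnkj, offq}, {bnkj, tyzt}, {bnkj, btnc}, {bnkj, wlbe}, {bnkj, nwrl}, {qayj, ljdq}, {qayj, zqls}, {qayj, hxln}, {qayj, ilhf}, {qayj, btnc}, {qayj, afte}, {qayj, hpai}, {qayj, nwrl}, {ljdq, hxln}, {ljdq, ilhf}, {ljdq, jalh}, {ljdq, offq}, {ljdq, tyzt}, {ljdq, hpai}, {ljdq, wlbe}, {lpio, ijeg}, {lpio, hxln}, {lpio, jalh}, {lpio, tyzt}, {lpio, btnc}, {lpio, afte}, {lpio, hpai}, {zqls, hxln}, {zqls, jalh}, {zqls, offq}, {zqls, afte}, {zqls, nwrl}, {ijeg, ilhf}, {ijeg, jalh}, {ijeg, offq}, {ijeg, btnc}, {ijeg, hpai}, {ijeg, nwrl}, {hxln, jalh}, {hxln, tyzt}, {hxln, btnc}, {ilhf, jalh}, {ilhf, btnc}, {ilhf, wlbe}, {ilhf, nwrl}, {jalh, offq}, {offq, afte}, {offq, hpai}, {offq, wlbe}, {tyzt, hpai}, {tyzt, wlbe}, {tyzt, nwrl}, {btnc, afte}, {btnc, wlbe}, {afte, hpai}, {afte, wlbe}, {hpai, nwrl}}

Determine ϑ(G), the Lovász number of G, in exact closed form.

deg(ijeg) = 8; N(ijeg) = {bnkj, lpio, ilhf, jalh, offq, btnc, hpai, nwrl}.
Vertex hpai has 8 neighbors: qayj, ljdq, lpio, ijeg, offq, tyzt, afte, nwrl.
Vertex qayj has 8 neighbors: ljdq, zqls, hxln, ilhf, btnc, afte, hpai, nwrl.
N(bnkj) = {zqls, ijeg, hxln, offq, tyzt, btnc, wlbe, nwrl}, |N(bnkj)| = 8.
Every vertex has degree 8 (N=17); SR(17,8,3,4) — a Paley graph.
The 3 distinct eigenvalues: [8.0, 1.561553, -2.561553].
ϑ = −N·λ_min/(λ_max−λ_min) = −17·(-sqrt(17)/2 - 1/2)/(8−(-sqrt(17)/2 - 1/2)) = sqrt(17).
= 4.1231… (decimal).

sqrt(17)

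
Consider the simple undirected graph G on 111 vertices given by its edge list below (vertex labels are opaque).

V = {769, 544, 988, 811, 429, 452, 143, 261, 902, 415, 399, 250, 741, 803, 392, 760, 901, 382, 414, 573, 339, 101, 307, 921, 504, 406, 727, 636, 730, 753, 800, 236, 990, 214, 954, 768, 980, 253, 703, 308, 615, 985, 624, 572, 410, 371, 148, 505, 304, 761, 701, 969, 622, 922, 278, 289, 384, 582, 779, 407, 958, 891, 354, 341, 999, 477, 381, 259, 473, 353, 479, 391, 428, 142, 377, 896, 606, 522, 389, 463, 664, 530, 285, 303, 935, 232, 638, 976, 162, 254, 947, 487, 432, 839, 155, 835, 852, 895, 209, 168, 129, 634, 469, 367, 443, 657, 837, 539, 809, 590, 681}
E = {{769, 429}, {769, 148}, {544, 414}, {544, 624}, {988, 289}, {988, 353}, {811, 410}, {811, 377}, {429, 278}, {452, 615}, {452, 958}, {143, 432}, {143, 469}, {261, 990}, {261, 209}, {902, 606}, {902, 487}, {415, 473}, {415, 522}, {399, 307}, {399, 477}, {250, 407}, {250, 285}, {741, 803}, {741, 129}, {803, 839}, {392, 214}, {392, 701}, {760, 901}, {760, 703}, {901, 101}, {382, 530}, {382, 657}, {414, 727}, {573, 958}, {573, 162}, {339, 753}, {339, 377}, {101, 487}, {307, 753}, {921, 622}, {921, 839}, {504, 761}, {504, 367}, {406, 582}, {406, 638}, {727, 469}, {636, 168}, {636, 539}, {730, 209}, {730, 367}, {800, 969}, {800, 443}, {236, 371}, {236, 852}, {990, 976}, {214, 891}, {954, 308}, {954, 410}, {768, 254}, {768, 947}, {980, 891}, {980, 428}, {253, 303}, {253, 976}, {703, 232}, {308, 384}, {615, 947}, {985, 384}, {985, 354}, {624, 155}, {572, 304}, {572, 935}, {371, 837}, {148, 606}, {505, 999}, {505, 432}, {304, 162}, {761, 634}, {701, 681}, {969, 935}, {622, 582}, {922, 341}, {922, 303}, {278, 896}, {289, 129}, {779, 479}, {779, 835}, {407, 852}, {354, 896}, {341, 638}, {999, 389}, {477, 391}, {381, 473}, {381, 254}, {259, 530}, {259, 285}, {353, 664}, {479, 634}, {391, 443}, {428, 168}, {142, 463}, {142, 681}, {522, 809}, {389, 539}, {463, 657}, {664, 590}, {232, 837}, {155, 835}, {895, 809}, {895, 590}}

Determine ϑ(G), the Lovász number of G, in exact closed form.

111*cos(pi/111)/(cos(pi/111) + 1)

N(760) = {901, 703}, |N(760)| = 2.
N(809) = {522, 895}, |N(809)| = 2.
N(354) = {985, 896}, |N(354)| = 2.
deg(101) = 2; N(101) = {901, 487}.
Regular of degree 2 on 111 vertices: the odd cycle C_{111}.
A has 56 distinct eigenvalues ≈ [2.0, 1.996797, 1.987197, 1.971232, 1.948952, 1.920429, 1.885755, 1.84504, 1.798414, 1.746028, 1.688049, 1.624662, 1.556072, 1.482496, 1.404172, 1.321349, 1.234294, 1.143286, 1.048615, 0.950584, 0.849509, 0.745713, 0.639528, 0.531294, 0.421359, 0.310073, 0.197795, 0.084882, -0.028302, -0.141395, -0.254036, -0.365862, -0.476517, -0.585646, -0.692898, -0.797931, -0.900407, -1.0, -1.096389, -1.189266, -1.278334, -1.363307, -1.443912, -1.519892, -1.591004, -1.657019, -1.717727, -1.772931, -1.822457, -1.866145, -1.903855, -1.935466, -1.960877, -1.980007, -1.992795, -1.999199].
With N=111: ϑ(G) = 111·(-(-1)*2*cos(pi/111))/(2−(-2*cos(pi/111))) = 111*cos(pi/111)/(cos(pi/111) + 1).
ϑ(G) ≈ 55.488884097.
Sandwich: α(G)=55 ≤ ϑ(G)=111*cos(pi/111)/(cos(pi/111) + 1) ≤ χ(Ḡ)=56 (both strict).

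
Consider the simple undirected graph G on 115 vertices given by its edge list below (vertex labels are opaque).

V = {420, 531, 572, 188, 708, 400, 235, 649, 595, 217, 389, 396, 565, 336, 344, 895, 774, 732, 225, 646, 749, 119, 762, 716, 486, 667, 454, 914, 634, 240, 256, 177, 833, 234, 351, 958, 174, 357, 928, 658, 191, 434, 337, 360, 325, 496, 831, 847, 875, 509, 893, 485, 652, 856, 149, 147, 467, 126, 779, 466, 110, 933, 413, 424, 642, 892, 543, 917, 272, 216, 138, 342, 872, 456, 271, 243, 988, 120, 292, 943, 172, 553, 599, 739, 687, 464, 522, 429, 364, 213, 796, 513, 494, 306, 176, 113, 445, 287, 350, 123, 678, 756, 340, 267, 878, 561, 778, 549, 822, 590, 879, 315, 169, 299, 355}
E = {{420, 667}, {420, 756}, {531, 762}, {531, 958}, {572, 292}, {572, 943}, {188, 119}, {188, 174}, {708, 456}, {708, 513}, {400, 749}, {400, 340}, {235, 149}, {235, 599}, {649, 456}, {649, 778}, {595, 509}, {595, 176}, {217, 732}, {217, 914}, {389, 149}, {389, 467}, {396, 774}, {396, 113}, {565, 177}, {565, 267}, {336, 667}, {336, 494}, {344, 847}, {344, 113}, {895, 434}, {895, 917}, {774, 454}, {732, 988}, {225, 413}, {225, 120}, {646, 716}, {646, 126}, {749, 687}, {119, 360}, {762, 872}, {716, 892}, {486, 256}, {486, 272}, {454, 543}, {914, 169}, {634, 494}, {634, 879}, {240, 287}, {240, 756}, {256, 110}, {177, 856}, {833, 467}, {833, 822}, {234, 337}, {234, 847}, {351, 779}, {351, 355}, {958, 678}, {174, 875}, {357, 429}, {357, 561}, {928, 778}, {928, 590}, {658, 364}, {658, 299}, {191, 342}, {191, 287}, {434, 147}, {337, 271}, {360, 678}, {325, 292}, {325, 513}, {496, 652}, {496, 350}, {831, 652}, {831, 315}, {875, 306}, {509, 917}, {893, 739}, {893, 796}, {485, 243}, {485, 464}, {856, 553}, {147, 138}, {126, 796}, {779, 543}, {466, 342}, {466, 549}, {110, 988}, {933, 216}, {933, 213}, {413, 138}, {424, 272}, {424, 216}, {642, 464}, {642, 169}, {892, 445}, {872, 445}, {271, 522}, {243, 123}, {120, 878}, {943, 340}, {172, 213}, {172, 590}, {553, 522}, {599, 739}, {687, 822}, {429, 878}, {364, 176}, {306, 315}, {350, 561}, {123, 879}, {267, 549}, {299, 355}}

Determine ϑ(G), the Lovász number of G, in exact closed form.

115*cos(pi/115)/(cos(pi/115) + 1)

Vertex 357 has 2 neighbors: 429, 561.
N(169) = {914, 642}, |N(169)| = 2.
deg(678) = 2; N(678) = {958, 360}.
N(928) = {778, 590}, |N(928)| = 2.
deg(v) = 2 for all v (|V|=115); connected 2-regular on 115 ⇒ C_{115}.
spec(A) ≈ [2.0, 1.997, 1.988, 1.973, 1.952, 1.926, 1.893, 1.856, 1.812, 1.763, 1.709, 1.65, 1.585, 1.516, 1.443, 1.365, 1.283, 1.198, 1.108, 1.016, 0.92, 0.822, 0.721, 0.618, 0.513, 0.407, 0.299, 0.191, 0.082, -0.027, -0.136, -0.245, -0.353, -0.46, -0.566, -0.67, -0.772, -0.871, -0.968, -1.062, -1.153, -1.241, -1.325, -1.405, -1.48, -1.551, -1.618, -1.68, -1.737, -1.788, -1.834, -1.875, -1.91, -1.94, -1.964, -1.981, -1.993, -1.999] (distinct, 3 d.p.).
−115·(-2*cos(pi/115)) / ((2)−(-2*cos(pi/115))) = 115*cos(pi/115)/(cos(pi/115) + 1) = ϑ(G).
ϑ(G) ≈ 57.489271.
Sandwich: α(G)=57 ≤ ϑ(G)=115*cos(pi/115)/(cos(pi/115) + 1) ≤ χ(Ḡ)=58 (both strict).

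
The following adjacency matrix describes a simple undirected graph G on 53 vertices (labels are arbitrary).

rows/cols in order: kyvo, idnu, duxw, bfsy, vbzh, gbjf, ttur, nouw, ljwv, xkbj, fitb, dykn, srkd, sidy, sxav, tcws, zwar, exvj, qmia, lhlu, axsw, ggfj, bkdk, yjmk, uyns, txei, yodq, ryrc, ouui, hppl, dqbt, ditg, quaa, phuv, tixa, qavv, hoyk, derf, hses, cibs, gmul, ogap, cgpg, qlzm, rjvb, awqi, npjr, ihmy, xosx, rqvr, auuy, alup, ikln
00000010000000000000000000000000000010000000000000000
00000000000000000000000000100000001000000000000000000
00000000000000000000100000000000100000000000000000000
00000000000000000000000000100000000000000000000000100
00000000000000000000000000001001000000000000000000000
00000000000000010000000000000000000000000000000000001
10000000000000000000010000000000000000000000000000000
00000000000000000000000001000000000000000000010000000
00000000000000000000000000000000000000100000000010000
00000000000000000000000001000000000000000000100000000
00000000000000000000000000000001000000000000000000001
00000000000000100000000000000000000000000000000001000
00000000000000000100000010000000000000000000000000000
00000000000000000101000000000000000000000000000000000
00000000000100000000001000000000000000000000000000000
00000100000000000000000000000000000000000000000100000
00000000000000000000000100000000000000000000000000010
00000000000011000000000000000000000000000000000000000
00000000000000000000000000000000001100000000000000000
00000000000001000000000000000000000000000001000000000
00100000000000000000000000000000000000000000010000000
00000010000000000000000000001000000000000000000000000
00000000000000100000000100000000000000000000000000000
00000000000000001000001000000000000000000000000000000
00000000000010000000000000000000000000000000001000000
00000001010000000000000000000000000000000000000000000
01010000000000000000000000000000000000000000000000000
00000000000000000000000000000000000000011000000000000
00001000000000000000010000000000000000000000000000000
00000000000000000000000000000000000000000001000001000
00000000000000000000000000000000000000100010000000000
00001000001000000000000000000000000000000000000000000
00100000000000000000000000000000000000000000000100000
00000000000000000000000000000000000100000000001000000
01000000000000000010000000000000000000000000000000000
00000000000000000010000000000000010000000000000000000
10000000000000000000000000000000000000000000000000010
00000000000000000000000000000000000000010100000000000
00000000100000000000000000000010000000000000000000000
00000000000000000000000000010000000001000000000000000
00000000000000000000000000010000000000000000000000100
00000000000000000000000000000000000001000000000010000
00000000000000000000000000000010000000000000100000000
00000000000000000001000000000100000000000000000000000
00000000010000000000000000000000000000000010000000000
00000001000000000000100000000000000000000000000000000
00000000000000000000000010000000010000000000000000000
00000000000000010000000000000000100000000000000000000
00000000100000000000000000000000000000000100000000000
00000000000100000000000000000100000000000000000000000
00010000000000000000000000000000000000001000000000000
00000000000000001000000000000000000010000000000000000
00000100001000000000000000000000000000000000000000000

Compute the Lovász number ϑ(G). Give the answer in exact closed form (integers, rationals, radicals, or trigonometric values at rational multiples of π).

53*cos(pi/53)/(cos(pi/53) + 1)

deg(vbzh) = 2; N(vbzh) = {ouui, ditg}.
N(derf) = {cibs, ogap}, |N(derf)| = 2.
deg(kyvo) = 2; N(kyvo) = {ttur, hoyk}.
Vertex qmia has 2 neighbors: tixa, qavv.
Every vertex has degree 2 (N=53); this is C_{53}, the 53-cycle.
Distinct eigenvalues (to 6 d.p.): [2.0, 1.985962, 1.944046, 1.874839, 1.779314, 1.658811, 1.515022, 1.349966, 1.165959, 0.965584, 0.751655, 0.527174, 0.295293, 0.059267, -0.177592, -0.411957, -0.64054, -0.86013, -1.067647, -1.260176, -1.435015, -1.589709, -1.722087, -1.830291, -1.912802, -1.968461, -1.996487].
λ_max=2, λ_min=-2*cos(pi/53); ϑ = −53·λ_min/(λ_max−λ_min) = 53*cos(pi/53)/(cos(pi/53) + 1).
= 26.476708993… (decimal).
Check 26 ≤ 53*cos(pi/53)/(cos(pi/53) + 1) ≤ 27: both strict.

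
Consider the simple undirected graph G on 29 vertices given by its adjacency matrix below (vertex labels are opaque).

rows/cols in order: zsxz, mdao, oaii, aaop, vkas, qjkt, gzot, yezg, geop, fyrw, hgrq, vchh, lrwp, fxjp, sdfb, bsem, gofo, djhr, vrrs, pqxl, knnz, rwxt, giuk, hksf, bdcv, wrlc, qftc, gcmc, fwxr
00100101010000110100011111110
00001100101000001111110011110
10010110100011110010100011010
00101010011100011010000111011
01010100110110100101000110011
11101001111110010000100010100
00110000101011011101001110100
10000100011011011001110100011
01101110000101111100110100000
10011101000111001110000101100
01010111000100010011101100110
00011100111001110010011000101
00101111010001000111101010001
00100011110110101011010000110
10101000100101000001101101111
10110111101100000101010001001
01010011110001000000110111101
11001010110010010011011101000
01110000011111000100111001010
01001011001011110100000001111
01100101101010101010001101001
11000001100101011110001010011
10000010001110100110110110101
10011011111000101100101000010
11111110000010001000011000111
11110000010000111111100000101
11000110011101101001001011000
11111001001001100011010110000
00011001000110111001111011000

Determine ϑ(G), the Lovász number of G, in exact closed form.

Vertex geop has 14 neighbors: mdao, oaii, vkas, qjkt, gzot, vchh, fxjp, sdfb, bsem, gofo, djhr, knnz, rwxt, hksf.
deg(hksf) = 14; N(hksf) = {zsxz, aaop, vkas, gzot, yezg, geop, fyrw, hgrq, sdfb, gofo, djhr, knnz, giuk, gcmc}.
deg(vkas) = 14; N(vkas) = {mdao, aaop, qjkt, geop, fyrw, vchh, lrwp, sdfb, djhr, pqxl, hksf, bdcv, gcmc, fwxr}.
deg(vchh) = 14; N(vchh) = {aaop, vkas, qjkt, geop, fyrw, hgrq, fxjp, sdfb, bsem, vrrs, rwxt, giuk, qftc, fwxr}.
deg(v) = 14 for all v (|V|=29); SR(29,14,6,7) — a Paley graph.
Distinct eigenvalues (to 6 d.p.): [14.0, 2.192582, -3.192582].
−29·(-sqrt(29)/2 - 1/2) / ((14)−(-sqrt(29)/2 - 1/2)) = sqrt(29) = ϑ(G).
ϑ(G) ≈ 5.38516481.

sqrt(29)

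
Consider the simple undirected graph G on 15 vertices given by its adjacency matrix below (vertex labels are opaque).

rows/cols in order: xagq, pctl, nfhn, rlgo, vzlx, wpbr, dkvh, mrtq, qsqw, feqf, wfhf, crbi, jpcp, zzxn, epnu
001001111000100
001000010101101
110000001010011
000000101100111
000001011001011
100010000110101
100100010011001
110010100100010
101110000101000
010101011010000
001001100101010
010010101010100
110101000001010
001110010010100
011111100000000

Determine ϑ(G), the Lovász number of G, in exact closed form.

5

N(qsqw) = {xagq, nfhn, rlgo, vzlx, feqf, crbi}, |N(qsqw)| = 6.
deg(crbi) = 6; N(crbi) = {pctl, vzlx, dkvh, qsqw, wfhf, jpcp}.
deg(nfhn) = 6; N(nfhn) = {xagq, pctl, qsqw, wfhf, zzxn, epnu}.
Vertex jpcp has 6 neighbors: xagq, pctl, rlgo, wpbr, crbi, zzxn.
Regular of degree 6 on 15 vertices: Kneser K(6,2) on C(6,2)=15 vertices.
The 3 distinct eigenvalues: [6.0, 1.0, -3.0].
ϑ = −N·λ_min/(λ_max−λ_min) = −15·(-3)/(6−(-3)) = 5.
ϑ(G) ≈ 5.00000000.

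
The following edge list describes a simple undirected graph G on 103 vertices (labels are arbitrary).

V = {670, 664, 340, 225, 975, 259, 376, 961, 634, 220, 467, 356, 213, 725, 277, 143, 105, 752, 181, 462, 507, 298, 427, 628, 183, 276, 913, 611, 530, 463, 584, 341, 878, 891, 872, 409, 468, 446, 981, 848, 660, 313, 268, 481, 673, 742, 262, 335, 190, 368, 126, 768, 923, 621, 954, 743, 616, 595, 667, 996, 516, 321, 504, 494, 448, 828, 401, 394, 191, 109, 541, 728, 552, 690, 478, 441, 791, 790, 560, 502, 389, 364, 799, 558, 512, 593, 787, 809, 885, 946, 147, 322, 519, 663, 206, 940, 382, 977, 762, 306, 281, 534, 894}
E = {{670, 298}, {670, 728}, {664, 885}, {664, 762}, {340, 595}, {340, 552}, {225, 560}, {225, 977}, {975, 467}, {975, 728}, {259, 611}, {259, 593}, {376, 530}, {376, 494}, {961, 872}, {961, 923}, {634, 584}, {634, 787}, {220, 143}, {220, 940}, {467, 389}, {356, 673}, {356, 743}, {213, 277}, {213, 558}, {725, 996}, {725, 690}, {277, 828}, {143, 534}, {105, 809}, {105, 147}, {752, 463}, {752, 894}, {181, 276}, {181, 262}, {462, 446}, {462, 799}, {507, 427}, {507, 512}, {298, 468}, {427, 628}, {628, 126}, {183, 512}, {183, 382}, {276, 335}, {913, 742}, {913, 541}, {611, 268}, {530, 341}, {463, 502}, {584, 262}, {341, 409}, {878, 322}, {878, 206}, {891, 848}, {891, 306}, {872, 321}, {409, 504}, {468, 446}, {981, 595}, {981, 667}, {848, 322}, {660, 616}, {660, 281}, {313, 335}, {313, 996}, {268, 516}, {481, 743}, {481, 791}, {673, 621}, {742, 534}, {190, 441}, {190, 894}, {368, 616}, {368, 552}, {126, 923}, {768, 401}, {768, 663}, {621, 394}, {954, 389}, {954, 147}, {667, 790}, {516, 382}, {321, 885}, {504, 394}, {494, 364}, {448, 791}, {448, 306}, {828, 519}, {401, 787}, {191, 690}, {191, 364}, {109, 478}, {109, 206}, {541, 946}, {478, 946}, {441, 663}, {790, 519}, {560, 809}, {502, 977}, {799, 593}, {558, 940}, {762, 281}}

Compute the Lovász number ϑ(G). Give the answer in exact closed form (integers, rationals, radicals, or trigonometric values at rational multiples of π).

103*cos(pi/103)/(cos(pi/103) + 1)

Vertex 401 has 2 neighbors: 768, 787.
Vertex 109 has 2 neighbors: 478, 206.
Vertex 828 has 2 neighbors: 277, 519.
deg(660) = 2; N(660) = {616, 281}.
2-regular, N=103; the odd cycle C_{103}.
spec(A) ≈ [2.0, 1.996, 1.985, 1.967, 1.941, 1.908, 1.868, 1.82, 1.767, 1.706, 1.639, 1.566, 1.488, 1.403, 1.314, 1.22, 1.121, 1.018, 0.911, 0.8, 0.687, 0.571, 0.454, 0.334, 0.213, 0.091, -0.03, -0.152, -0.274, -0.394, -0.513, -0.63, -0.744, -0.856, -0.965, -1.07, -1.171, -1.267, -1.359, -1.446, -1.528, -1.604, -1.673, -1.737, -1.794, -1.845, -1.888, -1.925, -1.955, -1.977, -1.992, -1.999] (distinct, 3 d.p.).
λ_max=2, λ_min=-2*cos(pi/103); ϑ = −103·λ_min/(λ_max−λ_min) = 103*cos(pi/103)/(cos(pi/103) + 1).
Numerically 51.48802047.
Sandwich: α(G)=51 ≤ ϑ(G)=103*cos(pi/103)/(cos(pi/103) + 1) ≤ χ(Ḡ)=52 (both strict).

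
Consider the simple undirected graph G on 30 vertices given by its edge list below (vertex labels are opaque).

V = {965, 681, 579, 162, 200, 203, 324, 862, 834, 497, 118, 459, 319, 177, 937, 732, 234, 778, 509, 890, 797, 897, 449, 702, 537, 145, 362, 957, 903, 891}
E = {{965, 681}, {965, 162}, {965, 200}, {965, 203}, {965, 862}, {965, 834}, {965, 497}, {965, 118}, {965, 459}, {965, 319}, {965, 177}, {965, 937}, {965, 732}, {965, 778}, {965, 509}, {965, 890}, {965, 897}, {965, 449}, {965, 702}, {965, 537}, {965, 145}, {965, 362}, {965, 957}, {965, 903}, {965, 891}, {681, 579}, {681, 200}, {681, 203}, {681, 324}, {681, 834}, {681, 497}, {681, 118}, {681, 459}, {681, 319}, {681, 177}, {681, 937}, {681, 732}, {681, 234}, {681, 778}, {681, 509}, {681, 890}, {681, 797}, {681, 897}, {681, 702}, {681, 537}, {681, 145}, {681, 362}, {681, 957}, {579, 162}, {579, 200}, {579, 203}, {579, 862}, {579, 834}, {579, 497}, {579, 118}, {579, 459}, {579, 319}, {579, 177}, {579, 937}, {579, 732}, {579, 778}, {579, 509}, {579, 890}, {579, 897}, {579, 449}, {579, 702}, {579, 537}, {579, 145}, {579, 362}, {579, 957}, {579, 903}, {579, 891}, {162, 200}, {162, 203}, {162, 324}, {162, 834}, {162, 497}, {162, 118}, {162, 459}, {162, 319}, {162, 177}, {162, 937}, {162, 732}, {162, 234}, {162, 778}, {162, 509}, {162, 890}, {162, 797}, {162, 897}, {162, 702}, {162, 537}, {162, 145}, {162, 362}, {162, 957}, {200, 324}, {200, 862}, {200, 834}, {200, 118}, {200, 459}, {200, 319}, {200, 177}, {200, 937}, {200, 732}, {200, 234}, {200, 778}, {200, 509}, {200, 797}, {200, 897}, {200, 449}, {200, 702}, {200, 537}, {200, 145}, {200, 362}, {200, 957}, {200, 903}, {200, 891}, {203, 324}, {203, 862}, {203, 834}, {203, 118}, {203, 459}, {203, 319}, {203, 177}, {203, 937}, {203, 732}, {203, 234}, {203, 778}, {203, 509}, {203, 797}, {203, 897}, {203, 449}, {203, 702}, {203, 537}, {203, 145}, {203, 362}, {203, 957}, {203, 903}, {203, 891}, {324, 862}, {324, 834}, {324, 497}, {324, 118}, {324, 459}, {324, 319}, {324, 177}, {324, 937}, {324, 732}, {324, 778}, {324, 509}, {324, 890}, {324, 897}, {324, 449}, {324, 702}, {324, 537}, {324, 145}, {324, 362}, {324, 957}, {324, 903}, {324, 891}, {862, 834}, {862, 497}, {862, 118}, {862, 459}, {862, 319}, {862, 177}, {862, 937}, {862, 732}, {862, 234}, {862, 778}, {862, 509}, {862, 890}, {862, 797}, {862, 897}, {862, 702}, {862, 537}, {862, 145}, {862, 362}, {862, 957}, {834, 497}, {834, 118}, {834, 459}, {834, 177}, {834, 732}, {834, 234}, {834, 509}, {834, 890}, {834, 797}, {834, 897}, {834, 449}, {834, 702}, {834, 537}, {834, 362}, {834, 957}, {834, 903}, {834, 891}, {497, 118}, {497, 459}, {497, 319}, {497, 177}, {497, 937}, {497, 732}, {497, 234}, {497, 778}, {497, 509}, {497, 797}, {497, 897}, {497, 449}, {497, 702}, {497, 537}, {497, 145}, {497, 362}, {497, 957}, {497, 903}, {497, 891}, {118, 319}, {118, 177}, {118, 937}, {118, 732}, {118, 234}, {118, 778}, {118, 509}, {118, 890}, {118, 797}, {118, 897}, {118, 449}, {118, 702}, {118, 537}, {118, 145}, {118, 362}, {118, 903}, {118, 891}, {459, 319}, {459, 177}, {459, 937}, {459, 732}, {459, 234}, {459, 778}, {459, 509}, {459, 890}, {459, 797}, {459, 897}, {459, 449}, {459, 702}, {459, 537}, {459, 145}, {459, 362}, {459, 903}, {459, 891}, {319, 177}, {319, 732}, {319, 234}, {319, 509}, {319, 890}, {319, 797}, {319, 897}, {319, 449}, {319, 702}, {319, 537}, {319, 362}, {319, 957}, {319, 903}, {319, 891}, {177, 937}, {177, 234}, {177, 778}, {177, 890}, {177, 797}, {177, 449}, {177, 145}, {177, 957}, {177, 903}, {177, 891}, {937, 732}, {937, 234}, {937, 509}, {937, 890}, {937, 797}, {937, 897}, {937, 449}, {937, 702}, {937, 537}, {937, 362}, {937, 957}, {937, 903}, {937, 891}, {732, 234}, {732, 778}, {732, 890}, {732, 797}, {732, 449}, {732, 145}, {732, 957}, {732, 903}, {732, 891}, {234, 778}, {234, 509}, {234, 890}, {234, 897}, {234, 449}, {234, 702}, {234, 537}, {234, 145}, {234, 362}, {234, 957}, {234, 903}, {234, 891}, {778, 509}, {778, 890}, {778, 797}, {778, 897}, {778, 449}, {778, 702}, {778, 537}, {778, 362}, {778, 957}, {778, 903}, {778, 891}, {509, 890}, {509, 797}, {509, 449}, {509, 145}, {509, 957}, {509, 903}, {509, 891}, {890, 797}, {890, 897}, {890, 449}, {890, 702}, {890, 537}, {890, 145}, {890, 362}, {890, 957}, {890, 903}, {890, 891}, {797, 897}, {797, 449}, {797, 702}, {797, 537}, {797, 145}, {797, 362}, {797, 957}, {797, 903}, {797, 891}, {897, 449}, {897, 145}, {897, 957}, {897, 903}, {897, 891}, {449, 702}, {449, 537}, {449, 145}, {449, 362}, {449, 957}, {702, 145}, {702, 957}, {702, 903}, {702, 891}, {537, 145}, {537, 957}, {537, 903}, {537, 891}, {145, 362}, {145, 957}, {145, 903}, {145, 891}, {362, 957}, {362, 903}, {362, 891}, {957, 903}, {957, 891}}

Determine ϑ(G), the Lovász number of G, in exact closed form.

N(862) = {965, 579, 200, 203, 324, 834, 497, 118, 459, 319, 177, 937, 732, 234, 778, 509, 890, 797, 897, 702, 537, 145, 362, 957}, |N(862)| = 24.
Vertex 957 has 27 neighbors: 965, 681, 579, 162, 200, 203, 324, 862, 834, 497, 319, 177, 937, 732, 234, 778, 509, 890, 797, 897, 449, 702, 537, 145, 362, 903, 891.
Vertex 702 has 23 neighbors: 965, 681, 579, 162, 200, 203, 324, 862, 834, 497, 118, 459, 319, 937, 234, 778, 890, 797, 449, 145, 957, 903, 891.
deg(965) = 25; N(965) = {681, 162, 200, 203, 862, 834, 497, 118, 459, 319, 177, 937, 732, 778, 509, 890, 897, 449, 702, 537, 145, 362, 957, 903, 891}.
Complete multipartite on [7, 6, 5, 5, 4, 3]: sandwich collapses at ϑ=7.
Numerically 7.00000.
Check 7 ≤ 7 ≤ 7: collapsed.

7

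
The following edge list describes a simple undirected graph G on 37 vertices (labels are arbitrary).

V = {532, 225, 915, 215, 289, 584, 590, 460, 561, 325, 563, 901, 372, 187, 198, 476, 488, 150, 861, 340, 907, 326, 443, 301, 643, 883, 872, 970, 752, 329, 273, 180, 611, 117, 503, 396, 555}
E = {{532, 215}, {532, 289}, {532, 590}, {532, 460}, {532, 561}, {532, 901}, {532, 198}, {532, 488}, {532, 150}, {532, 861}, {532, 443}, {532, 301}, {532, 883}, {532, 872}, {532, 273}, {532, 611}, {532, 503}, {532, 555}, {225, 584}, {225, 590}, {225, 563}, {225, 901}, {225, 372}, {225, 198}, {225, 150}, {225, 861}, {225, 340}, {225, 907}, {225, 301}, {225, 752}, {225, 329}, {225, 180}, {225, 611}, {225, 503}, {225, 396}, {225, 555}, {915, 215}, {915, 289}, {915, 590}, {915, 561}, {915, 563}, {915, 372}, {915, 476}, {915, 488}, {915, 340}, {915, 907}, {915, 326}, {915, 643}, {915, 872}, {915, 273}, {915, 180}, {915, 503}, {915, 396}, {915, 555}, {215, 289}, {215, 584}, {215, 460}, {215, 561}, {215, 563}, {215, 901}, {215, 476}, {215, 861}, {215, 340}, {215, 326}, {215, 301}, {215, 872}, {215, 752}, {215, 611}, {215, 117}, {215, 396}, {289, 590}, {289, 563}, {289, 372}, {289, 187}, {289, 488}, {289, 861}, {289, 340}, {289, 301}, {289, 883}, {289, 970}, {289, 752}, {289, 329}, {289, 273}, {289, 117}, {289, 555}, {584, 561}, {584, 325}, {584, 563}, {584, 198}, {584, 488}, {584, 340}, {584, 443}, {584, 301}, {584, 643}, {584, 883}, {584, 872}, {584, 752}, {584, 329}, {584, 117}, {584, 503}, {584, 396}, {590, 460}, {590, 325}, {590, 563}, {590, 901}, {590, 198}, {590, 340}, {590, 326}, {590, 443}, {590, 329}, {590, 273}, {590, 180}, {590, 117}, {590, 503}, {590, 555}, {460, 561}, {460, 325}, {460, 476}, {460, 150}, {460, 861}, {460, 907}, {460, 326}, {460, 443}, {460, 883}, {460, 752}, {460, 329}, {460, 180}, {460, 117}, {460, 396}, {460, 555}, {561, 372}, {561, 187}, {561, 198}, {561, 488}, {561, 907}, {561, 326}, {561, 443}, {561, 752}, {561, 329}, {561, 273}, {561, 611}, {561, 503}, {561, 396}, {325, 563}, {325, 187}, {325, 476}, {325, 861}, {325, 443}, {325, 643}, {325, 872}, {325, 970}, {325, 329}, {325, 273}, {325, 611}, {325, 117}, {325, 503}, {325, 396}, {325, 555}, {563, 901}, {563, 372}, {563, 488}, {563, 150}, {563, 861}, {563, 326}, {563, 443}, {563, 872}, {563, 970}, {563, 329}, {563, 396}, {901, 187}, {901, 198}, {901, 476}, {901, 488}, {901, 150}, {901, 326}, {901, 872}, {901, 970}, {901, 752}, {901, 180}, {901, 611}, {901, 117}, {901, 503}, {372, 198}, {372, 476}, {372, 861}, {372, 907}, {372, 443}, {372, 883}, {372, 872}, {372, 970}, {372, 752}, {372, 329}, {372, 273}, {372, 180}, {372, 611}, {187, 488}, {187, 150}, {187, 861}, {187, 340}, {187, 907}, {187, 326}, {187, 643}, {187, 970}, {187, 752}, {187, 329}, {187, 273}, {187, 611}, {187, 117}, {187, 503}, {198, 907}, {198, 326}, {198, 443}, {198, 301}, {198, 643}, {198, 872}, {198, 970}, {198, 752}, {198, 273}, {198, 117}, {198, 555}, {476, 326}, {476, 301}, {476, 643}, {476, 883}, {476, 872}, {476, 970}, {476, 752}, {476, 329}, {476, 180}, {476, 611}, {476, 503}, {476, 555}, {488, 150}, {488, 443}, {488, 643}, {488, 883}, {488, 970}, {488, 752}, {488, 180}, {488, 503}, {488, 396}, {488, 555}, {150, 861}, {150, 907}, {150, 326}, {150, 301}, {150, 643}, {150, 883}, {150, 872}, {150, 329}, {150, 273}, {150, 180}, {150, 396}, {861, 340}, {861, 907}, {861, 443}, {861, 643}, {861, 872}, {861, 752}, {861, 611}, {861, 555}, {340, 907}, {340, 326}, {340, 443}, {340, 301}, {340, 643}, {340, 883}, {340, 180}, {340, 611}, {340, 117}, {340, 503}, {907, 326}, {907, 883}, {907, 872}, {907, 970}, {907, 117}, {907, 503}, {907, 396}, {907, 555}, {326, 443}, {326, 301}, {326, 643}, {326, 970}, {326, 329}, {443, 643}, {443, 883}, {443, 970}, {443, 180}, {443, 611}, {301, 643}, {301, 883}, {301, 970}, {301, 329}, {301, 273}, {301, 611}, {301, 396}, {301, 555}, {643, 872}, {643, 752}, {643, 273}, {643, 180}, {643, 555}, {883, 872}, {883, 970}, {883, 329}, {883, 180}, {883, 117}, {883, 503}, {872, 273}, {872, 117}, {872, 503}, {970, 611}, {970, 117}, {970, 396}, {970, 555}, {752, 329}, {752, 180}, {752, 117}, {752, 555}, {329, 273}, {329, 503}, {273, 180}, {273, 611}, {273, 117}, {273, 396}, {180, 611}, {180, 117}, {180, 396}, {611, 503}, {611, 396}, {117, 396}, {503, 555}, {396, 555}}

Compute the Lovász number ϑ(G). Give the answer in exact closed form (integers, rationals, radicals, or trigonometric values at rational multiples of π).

sqrt(37)

Vertex 555 has 18 neighbors: 532, 225, 915, 289, 590, 460, 325, 198, 476, 488, 861, 907, 301, 643, 970, 752, 503, 396.
Vertex 970 has 18 neighbors: 289, 325, 563, 901, 372, 187, 198, 476, 488, 907, 326, 443, 301, 883, 611, 117, 396, 555.
N(198) = {532, 225, 584, 590, 561, 901, 372, 907, 326, 443, 301, 643, 872, 970, 752, 273, 117, 555}, |N(198)| = 18.
deg(150) = 18; N(150) = {532, 225, 460, 563, 901, 187, 488, 861, 907, 326, 301, 643, 883, 872, 329, 273, 180, 396}.
Regular of degree 18 on 37 vertices: Paley(37): SR with (k,λ,μ)=(18,8,9).
spec(A) ≈ [18.0, 2.541381, -3.541381] (distinct, 6 d.p.).
λ_max=18, λ_min=-sqrt(37)/2 - 1/2; ϑ = −37·λ_min/(λ_max−λ_min) = sqrt(37).
≈ 6.0827625 (to 7 d.p.).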